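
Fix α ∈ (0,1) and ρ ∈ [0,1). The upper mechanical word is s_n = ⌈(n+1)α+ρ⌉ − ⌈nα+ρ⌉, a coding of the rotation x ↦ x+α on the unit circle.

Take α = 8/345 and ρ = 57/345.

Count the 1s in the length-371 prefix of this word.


#1s = Σ_{n=0}^{370} s_n = Σ_{n=0}^{370} (⌈(n+1)α+ρ⌉ − ⌈nα+ρ⌉)
the sum telescopes: every ⌈nα+ρ⌉ with 0 < n < 371 appears once with + and once with −, leaving ⌈371α+ρ⌉ − ⌈0·α+ρ⌉
371α + ρ = (371·8 + 57) / 345 = 3025/345
ρ = 57/345
⌈3025/345⌉ = 9,  ⌈57/345⌉ = 1
#1s = 9 − 1 = 8

8


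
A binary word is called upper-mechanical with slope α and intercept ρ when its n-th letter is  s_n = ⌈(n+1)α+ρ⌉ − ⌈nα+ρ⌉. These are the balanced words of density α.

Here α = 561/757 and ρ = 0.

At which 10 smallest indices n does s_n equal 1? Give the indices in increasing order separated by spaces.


n=0: ⌈561/757⌉−⌈0/757⌉ = 1−0 = 1  ← one
n=1: ⌈1122/757⌉−⌈561/757⌉ = 2−1 = 1  ← one
n=2: ⌈1683/757⌉−⌈1122/757⌉ = 3−2 = 1  ← one
n=3: ⌈2244/757⌉−⌈1683/757⌉ = 3−3 = 0
n=4: ⌈2805/757⌉−⌈2244/757⌉ = 4−3 = 1  ← one
n=5: ⌈3366/757⌉−⌈2805/757⌉ = 5−4 = 1  ← one
n=6: ⌈3927/757⌉−⌈3366/757⌉ = 6−5 = 1  ← one
n=7: ⌈4488/757⌉−⌈3927/757⌉ = 6−6 = 0
n=8: ⌈5049/757⌉−⌈4488/757⌉ = 7−6 = 1  ← one
n=9: ⌈5610/757⌉−⌈5049/757⌉ = 8−7 = 1  ← one
n=10: ⌈6171/757⌉−⌈5610/757⌉ = 9−8 = 1  ← one
n=11: ⌈6732/757⌉−⌈6171/757⌉ = 9−9 = 0
n=12: ⌈7293/757⌉−⌈6732/757⌉ = 10−9 = 1  ← one
positions of the first 10 ones: 0 1 2 4 5 6 8 9 10 12

0 1 2 4 5 6 8 9 10 12


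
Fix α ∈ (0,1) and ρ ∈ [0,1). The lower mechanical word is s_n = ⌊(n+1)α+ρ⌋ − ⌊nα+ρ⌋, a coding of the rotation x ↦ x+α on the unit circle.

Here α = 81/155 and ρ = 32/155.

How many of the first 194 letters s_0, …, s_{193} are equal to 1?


#1s = Σ_{n=0}^{193} s_n = Σ_{n=0}^{193} (⌊(n+1)α+ρ⌋ − ⌊nα+ρ⌋)
the sum telescopes: every ⌊nα+ρ⌋ with 0 < n < 194 appears once with + and once with −, leaving ⌊194α+ρ⌋ − ⌊0·α+ρ⌋
194α + ρ = (194·81 + 32) / 155 = 15746/155
ρ = 32/155
⌊15746/155⌋ = 101,  ⌊32/155⌋ = 0
#1s = 101 − 0 = 101

101


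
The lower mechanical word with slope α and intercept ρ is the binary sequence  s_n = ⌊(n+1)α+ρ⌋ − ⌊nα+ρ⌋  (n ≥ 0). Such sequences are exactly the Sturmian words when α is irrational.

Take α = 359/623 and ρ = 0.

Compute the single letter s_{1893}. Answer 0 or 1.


1

(n+1)α + ρ = (1894·359) / 623 = 679946/623
nα + ρ     = (1893·359) / 623 = 679587/623
⌊679946/623⌋ = 1091,  ⌊679587/623⌋ = 1090
s_{1893} = 1091 − 1090 = 1


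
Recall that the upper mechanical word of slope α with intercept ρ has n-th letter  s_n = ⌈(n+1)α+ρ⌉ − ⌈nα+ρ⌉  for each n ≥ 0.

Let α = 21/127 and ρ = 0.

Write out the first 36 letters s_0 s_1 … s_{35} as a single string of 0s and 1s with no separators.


100000100000100000100000100000100000

n=0: ⌈(1·21)/127⌉ − ⌈(0·21)/127⌉ = ⌈21/127⌉ − ⌈0/127⌉ = 1 − 0 = 1
n=1: ⌈(2·21)/127⌉ − ⌈(1·21)/127⌉ = ⌈42/127⌉ − ⌈21/127⌉ = 1 − 1 = 0
n=2: ⌈(3·21)/127⌉ − ⌈(2·21)/127⌉ = ⌈63/127⌉ − ⌈42/127⌉ = 1 − 1 = 0
n=3: ⌈(4·21)/127⌉ − ⌈(3·21)/127⌉ = ⌈84/127⌉ − ⌈63/127⌉ = 1 − 1 = 0
n=4: ⌈(5·21)/127⌉ − ⌈(4·21)/127⌉ = ⌈105/127⌉ − ⌈84/127⌉ = 1 − 1 = 0
n=5: ⌈(6·21)/127⌉ − ⌈(5·21)/127⌉ = ⌈126/127⌉ − ⌈105/127⌉ = 1 − 1 = 0
n=6: ⌈(7·21)/127⌉ − ⌈(6·21)/127⌉ = ⌈147/127⌉ − ⌈126/127⌉ = 2 − 1 = 1
n=7: ⌈(8·21)/127⌉ − ⌈(7·21)/127⌉ = ⌈168/127⌉ − ⌈147/127⌉ = 2 − 2 = 0
n=8: ⌈(9·21)/127⌉ − ⌈(8·21)/127⌉ = ⌈189/127⌉ − ⌈168/127⌉ = 2 − 2 = 0
n=9: ⌈(10·21)/127⌉ − ⌈(9·21)/127⌉ = ⌈210/127⌉ − ⌈189/127⌉ = 2 − 2 = 0
n=10: ⌈(11·21)/127⌉ − ⌈(10·21)/127⌉ = ⌈231/127⌉ − ⌈210/127⌉ = 2 − 2 = 0
n=11: ⌈(12·21)/127⌉ − ⌈(11·21)/127⌉ = ⌈252/127⌉ − ⌈231/127⌉ = 2 − 2 = 0
n=12: ⌈(13·21)/127⌉ − ⌈(12·21)/127⌉ = ⌈273/127⌉ − ⌈252/127⌉ = 3 − 2 = 1
n=13: ⌈(14·21)/127⌉ − ⌈(13·21)/127⌉ = ⌈294/127⌉ − ⌈273/127⌉ = 3 − 3 = 0
n=14: ⌈(15·21)/127⌉ − ⌈(14·21)/127⌉ = ⌈315/127⌉ − ⌈294/127⌉ = 3 − 3 = 0
n=15: ⌈(16·21)/127⌉ − ⌈(15·21)/127⌉ = ⌈336/127⌉ − ⌈315/127⌉ = 3 − 3 = 0
n=16: ⌈(17·21)/127⌉ − ⌈(16·21)/127⌉ = ⌈357/127⌉ − ⌈336/127⌉ = 3 − 3 = 0
n=17: ⌈(18·21)/127⌉ − ⌈(17·21)/127⌉ = ⌈378/127⌉ − ⌈357/127⌉ = 3 − 3 = 0
n=18: ⌈(19·21)/127⌉ − ⌈(18·21)/127⌉ = ⌈399/127⌉ − ⌈378/127⌉ = 4 − 3 = 1
n=19: ⌈(20·21)/127⌉ − ⌈(19·21)/127⌉ = ⌈420/127⌉ − ⌈399/127⌉ = 4 − 4 = 0
n=20: ⌈(21·21)/127⌉ − ⌈(20·21)/127⌉ = ⌈441/127⌉ − ⌈420/127⌉ = 4 − 4 = 0
n=21: ⌈(22·21)/127⌉ − ⌈(21·21)/127⌉ = ⌈462/127⌉ − ⌈441/127⌉ = 4 − 4 = 0
n=22: ⌈(23·21)/127⌉ − ⌈(22·21)/127⌉ = ⌈483/127⌉ − ⌈462/127⌉ = 4 − 4 = 0
n=23: ⌈(24·21)/127⌉ − ⌈(23·21)/127⌉ = ⌈504/127⌉ − ⌈483/127⌉ = 4 − 4 = 0
n=24: ⌈(25·21)/127⌉ − ⌈(24·21)/127⌉ = ⌈525/127⌉ − ⌈504/127⌉ = 5 − 4 = 1
n=25: ⌈(26·21)/127⌉ − ⌈(25·21)/127⌉ = ⌈546/127⌉ − ⌈525/127⌉ = 5 − 5 = 0
n=26: ⌈(27·21)/127⌉ − ⌈(26·21)/127⌉ = ⌈567/127⌉ − ⌈546/127⌉ = 5 − 5 = 0
n=27: ⌈(28·21)/127⌉ − ⌈(27·21)/127⌉ = ⌈588/127⌉ − ⌈567/127⌉ = 5 − 5 = 0
n=28: ⌈(29·21)/127⌉ − ⌈(28·21)/127⌉ = ⌈609/127⌉ − ⌈588/127⌉ = 5 − 5 = 0
n=29: ⌈(30·21)/127⌉ − ⌈(29·21)/127⌉ = ⌈630/127⌉ − ⌈609/127⌉ = 5 − 5 = 0
n=30: ⌈(31·21)/127⌉ − ⌈(30·21)/127⌉ = ⌈651/127⌉ − ⌈630/127⌉ = 6 − 5 = 1
n=31: ⌈(32·21)/127⌉ − ⌈(31·21)/127⌉ = ⌈672/127⌉ − ⌈651/127⌉ = 6 − 6 = 0
n=32: ⌈(33·21)/127⌉ − ⌈(32·21)/127⌉ = ⌈693/127⌉ − ⌈672/127⌉ = 6 − 6 = 0
n=33: ⌈(34·21)/127⌉ − ⌈(33·21)/127⌉ = ⌈714/127⌉ − ⌈693/127⌉ = 6 − 6 = 0
n=34: ⌈(35·21)/127⌉ − ⌈(34·21)/127⌉ = ⌈735/127⌉ − ⌈714/127⌉ = 6 − 6 = 0
n=35: ⌈(36·21)/127⌉ − ⌈(35·21)/127⌉ = ⌈756/127⌉ − ⌈735/127⌉ = 6 − 6 = 0


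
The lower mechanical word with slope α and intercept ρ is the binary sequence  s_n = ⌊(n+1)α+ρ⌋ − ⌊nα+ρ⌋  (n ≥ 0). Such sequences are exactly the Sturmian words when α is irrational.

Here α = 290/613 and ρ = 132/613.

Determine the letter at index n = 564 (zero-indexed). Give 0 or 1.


(n+1)α + ρ = (565·290 + 132) / 613 = 163982/613
nα + ρ     = (564·290 + 132) / 613 = 163692/613
⌊163982/613⌋ = 267,  ⌊163692/613⌋ = 267
s_{564} = 267 − 267 = 0

0


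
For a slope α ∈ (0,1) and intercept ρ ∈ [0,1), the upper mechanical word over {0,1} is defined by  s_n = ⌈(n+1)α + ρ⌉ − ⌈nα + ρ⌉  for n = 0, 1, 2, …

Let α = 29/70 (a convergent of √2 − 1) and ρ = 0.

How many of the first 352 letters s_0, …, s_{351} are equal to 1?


146

#1s = Σ_{n=0}^{351} s_n = Σ_{n=0}^{351} (⌈(n+1)α+ρ⌉ − ⌈nα+ρ⌉)
the sum telescopes: every ⌈nα+ρ⌉ with 0 < n < 352 appears once with + and once with −, leaving ⌈352α+ρ⌉ − ⌈0·α+ρ⌉
352α + ρ = (352·29) / 70 = 10208/70
ρ = 0/70
⌈10208/70⌉ = 146,  ⌈0/70⌉ = 0
#1s = 146 − 0 = 146


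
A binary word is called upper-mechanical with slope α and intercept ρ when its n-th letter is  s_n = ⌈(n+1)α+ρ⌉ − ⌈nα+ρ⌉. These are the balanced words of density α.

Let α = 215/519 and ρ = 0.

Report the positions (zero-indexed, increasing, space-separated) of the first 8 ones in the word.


0 2 4 7 9 12 14 16

n=0: ⌈215/519⌉−⌈0/519⌉ = 1−0 = 1  ← one
n=1: ⌈430/519⌉−⌈215/519⌉ = 1−1 = 0
n=2: ⌈645/519⌉−⌈430/519⌉ = 2−1 = 1  ← one
n=3: ⌈860/519⌉−⌈645/519⌉ = 2−2 = 0
n=4: ⌈1075/519⌉−⌈860/519⌉ = 3−2 = 1  ← one
n=5: ⌈1290/519⌉−⌈1075/519⌉ = 3−3 = 0
n=6: ⌈1505/519⌉−⌈1290/519⌉ = 3−3 = 0
n=7: ⌈1720/519⌉−⌈1505/519⌉ = 4−3 = 1  ← one
n=8: ⌈1935/519⌉−⌈1720/519⌉ = 4−4 = 0
n=9: ⌈2150/519⌉−⌈1935/519⌉ = 5−4 = 1  ← one
n=10: ⌈2365/519⌉−⌈2150/519⌉ = 5−5 = 0
n=11: ⌈2580/519⌉−⌈2365/519⌉ = 5−5 = 0
n=12: ⌈2795/519⌉−⌈2580/519⌉ = 6−5 = 1  ← one
n=13: ⌈3010/519⌉−⌈2795/519⌉ = 6−6 = 0
n=14: ⌈3225/519⌉−⌈3010/519⌉ = 7−6 = 1  ← one
n=15: ⌈3440/519⌉−⌈3225/519⌉ = 7−7 = 0
n=16: ⌈3655/519⌉−⌈3440/519⌉ = 8−7 = 1  ← one
positions of the first 8 ones: 0 2 4 7 9 12 14 16


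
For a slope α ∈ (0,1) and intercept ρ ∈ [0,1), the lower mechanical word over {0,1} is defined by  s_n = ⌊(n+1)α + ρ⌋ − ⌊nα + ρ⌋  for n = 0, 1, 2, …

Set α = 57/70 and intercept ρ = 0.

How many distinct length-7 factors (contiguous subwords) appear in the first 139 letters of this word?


8

t_n = ⌊(n·57)/70⌋ for n = 0 … 139:
  n=0…9: ⌊0/70⌋=0 ⌊57/70⌋=0 ⌊114/70⌋=1 ⌊171/70⌋=2 ⌊228/70⌋=3 ⌊285/70⌋=4 ⌊342/70⌋=4 ⌊399/70⌋=5 ⌊456/70⌋=6 ⌊513/70⌋=7
  n=10…19: ⌊570/70⌋=8 ⌊627/70⌋=8 ⌊684/70⌋=9 ⌊741/70⌋=10 ⌊798/70⌋=11 ⌊855/70⌋=12 ⌊912/70⌋=13 ⌊969/70⌋=13 ⌊1026/70⌋=14 ⌊1083/70⌋=15
  n=20…29: ⌊1140/70⌋=16 ⌊1197/70⌋=17 ⌊1254/70⌋=17 ⌊1311/70⌋=18 ⌊1368/70⌋=19 ⌊1425/70⌋=20 ⌊1482/70⌋=21 ⌊1539/70⌋=21 ⌊1596/70⌋=22 ⌊1653/70⌋=23
  n=30…39: ⌊1710/70⌋=24 ⌊1767/70⌋=25 ⌊1824/70⌋=26 ⌊1881/70⌋=26 ⌊1938/70⌋=27 ⌊1995/70⌋=28 ⌊2052/70⌋=29 ⌊2109/70⌋=30 ⌊2166/70⌋=30 ⌊2223/70⌋=31
  n=40…49: ⌊2280/70⌋=32 ⌊2337/70⌋=33 ⌊2394/70⌋=34 ⌊2451/70⌋=35 ⌊2508/70⌋=35 ⌊2565/70⌋=36 ⌊2622/70⌋=37 ⌊2679/70⌋=38 ⌊2736/70⌋=39 ⌊2793/70⌋=39
  n=50…59: ⌊2850/70⌋=40 ⌊2907/70⌋=41 ⌊2964/70⌋=42 ⌊3021/70⌋=43 ⌊3078/70⌋=43 ⌊3135/70⌋=44 ⌊3192/70⌋=45 ⌊3249/70⌋=46 ⌊3306/70⌋=47 ⌊3363/70⌋=48
  n=60…69: ⌊3420/70⌋=48 ⌊3477/70⌋=49 ⌊3534/70⌋=50 ⌊3591/70⌋=51 ⌊3648/70⌋=52 ⌊3705/70⌋=52 ⌊3762/70⌋=53 ⌊3819/70⌋=54 ⌊3876/70⌋=55 ⌊3933/70⌋=56
  n=70…79: ⌊3990/70⌋=57 ⌊4047/70⌋=57 ⌊4104/70⌋=58 ⌊4161/70⌋=59 ⌊4218/70⌋=60 ⌊4275/70⌋=61 ⌊4332/70⌋=61 ⌊4389/70⌋=62 ⌊4446/70⌋=63 ⌊4503/70⌋=64
  n=80…89: ⌊4560/70⌋=65 ⌊4617/70⌋=65 ⌊4674/70⌋=66 ⌊4731/70⌋=67 ⌊4788/70⌋=68 ⌊4845/70⌋=69 ⌊4902/70⌋=70 ⌊4959/70⌋=70 ⌊5016/70⌋=71 ⌊5073/70⌋=72
  n=90…99: ⌊5130/70⌋=73 ⌊5187/70⌋=74 ⌊5244/70⌋=74 ⌊5301/70⌋=75 ⌊5358/70⌋=76 ⌊5415/70⌋=77 ⌊5472/70⌋=78 ⌊5529/70⌋=78 ⌊5586/70⌋=79 ⌊5643/70⌋=80
  n=100…109: ⌊5700/70⌋=81 ⌊5757/70⌋=82 ⌊5814/70⌋=83 ⌊5871/70⌋=83 ⌊5928/70⌋=84 ⌊5985/70⌋=85 ⌊6042/70⌋=86 ⌊6099/70⌋=87 ⌊6156/70⌋=87 ⌊6213/70⌋=88
  n=110…119: ⌊6270/70⌋=89 ⌊6327/70⌋=90 ⌊6384/70⌋=91 ⌊6441/70⌋=92 ⌊6498/70⌋=92 ⌊6555/70⌋=93 ⌊6612/70⌋=94 ⌊6669/70⌋=95 ⌊6726/70⌋=96 ⌊6783/70⌋=96
  n=120…129: ⌊6840/70⌋=97 ⌊6897/70⌋=98 ⌊6954/70⌋=99 ⌊7011/70⌋=100 ⌊7068/70⌋=100 ⌊7125/70⌋=101 ⌊7182/70⌋=102 ⌊7239/70⌋=103 ⌊7296/70⌋=104 ⌊7353/70⌋=105
  n=130…139: ⌊7410/70⌋=105 ⌊7467/70⌋=106 ⌊7524/70⌋=107 ⌊7581/70⌋=108 ⌊7638/70⌋=109 ⌊7695/70⌋=109 ⌊7752/70⌋=110 ⌊7809/70⌋=111 ⌊7866/70⌋=112 ⌊7923/70⌋=113
s_n = t_(n+1) − t_n for n = 0 … 138 gives
prefix = 0111101111011111011110111101111101111011111011110111101111101111011111011110111101111101111011110111110111101111101111011110111110111101111
slide a length-7 window over [0..6] … [132..138] (133 windows); first occurrence of each distinct factor:
  [  0..  6] 0111101
  [  1..  7] 1111011
  [  2..  8] 1110111
  [  3..  9] 1101111
  [  4.. 10] 1011110
  [  9.. 15] 1011111
  [ 10.. 16] 0111110
  [ 11.. 17] 1111101
  (the other 125 windows repeat one of these)
distinct factors: {0111101, 0111110, 1011110, 1011111, 1101111, 1110111, 1111011, 1111101}
count = 8  (Sturmian bound for length 7 is 8)


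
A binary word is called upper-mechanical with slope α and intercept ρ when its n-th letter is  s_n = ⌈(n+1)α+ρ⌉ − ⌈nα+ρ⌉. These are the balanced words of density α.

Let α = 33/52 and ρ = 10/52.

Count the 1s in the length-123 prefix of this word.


#1s = Σ_{n=0}^{122} s_n = Σ_{n=0}^{122} (⌈(n+1)α+ρ⌉ − ⌈nα+ρ⌉)
the sum telescopes: every ⌈nα+ρ⌉ with 0 < n < 123 appears once with + and once with −, leaving ⌈123α+ρ⌉ − ⌈0·α+ρ⌉
123α + ρ = (123·33 + 10) / 52 = 4069/52
ρ = 10/52
⌈4069/52⌉ = 79,  ⌈10/52⌉ = 1
#1s = 79 − 1 = 78

78


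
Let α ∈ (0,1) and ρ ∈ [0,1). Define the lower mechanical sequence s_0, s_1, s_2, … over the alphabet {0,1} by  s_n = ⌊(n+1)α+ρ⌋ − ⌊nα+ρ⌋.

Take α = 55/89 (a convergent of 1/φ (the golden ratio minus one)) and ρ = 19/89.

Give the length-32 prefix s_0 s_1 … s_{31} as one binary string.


n=0: ⌊(1·55+19)/89⌋ − ⌊(0·55+19)/89⌋ = ⌊74/89⌋ − ⌊19/89⌋ = 0 − 0 = 0
n=1: ⌊(2·55+19)/89⌋ − ⌊(1·55+19)/89⌋ = ⌊129/89⌋ − ⌊74/89⌋ = 1 − 0 = 1
n=2: ⌊(3·55+19)/89⌋ − ⌊(2·55+19)/89⌋ = ⌊184/89⌋ − ⌊129/89⌋ = 2 − 1 = 1
n=3: ⌊(4·55+19)/89⌋ − ⌊(3·55+19)/89⌋ = ⌊239/89⌋ − ⌊184/89⌋ = 2 − 2 = 0
n=4: ⌊(5·55+19)/89⌋ − ⌊(4·55+19)/89⌋ = ⌊294/89⌋ − ⌊239/89⌋ = 3 − 2 = 1
n=5: ⌊(6·55+19)/89⌋ − ⌊(5·55+19)/89⌋ = ⌊349/89⌋ − ⌊294/89⌋ = 3 − 3 = 0
n=6: ⌊(7·55+19)/89⌋ − ⌊(6·55+19)/89⌋ = ⌊404/89⌋ − ⌊349/89⌋ = 4 − 3 = 1
n=7: ⌊(8·55+19)/89⌋ − ⌊(7·55+19)/89⌋ = ⌊459/89⌋ − ⌊404/89⌋ = 5 − 4 = 1
n=8: ⌊(9·55+19)/89⌋ − ⌊(8·55+19)/89⌋ = ⌊514/89⌋ − ⌊459/89⌋ = 5 − 5 = 0
n=9: ⌊(10·55+19)/89⌋ − ⌊(9·55+19)/89⌋ = ⌊569/89⌋ − ⌊514/89⌋ = 6 − 5 = 1
n=10: ⌊(11·55+19)/89⌋ − ⌊(10·55+19)/89⌋ = ⌊624/89⌋ − ⌊569/89⌋ = 7 − 6 = 1
n=11: ⌊(12·55+19)/89⌋ − ⌊(11·55+19)/89⌋ = ⌊679/89⌋ − ⌊624/89⌋ = 7 − 7 = 0
n=12: ⌊(13·55+19)/89⌋ − ⌊(12·55+19)/89⌋ = ⌊734/89⌋ − ⌊679/89⌋ = 8 − 7 = 1
n=13: ⌊(14·55+19)/89⌋ − ⌊(13·55+19)/89⌋ = ⌊789/89⌋ − ⌊734/89⌋ = 8 − 8 = 0
n=14: ⌊(15·55+19)/89⌋ − ⌊(14·55+19)/89⌋ = ⌊844/89⌋ − ⌊789/89⌋ = 9 − 8 = 1
n=15: ⌊(16·55+19)/89⌋ − ⌊(15·55+19)/89⌋ = ⌊899/89⌋ − ⌊844/89⌋ = 10 − 9 = 1
n=16: ⌊(17·55+19)/89⌋ − ⌊(16·55+19)/89⌋ = ⌊954/89⌋ − ⌊899/89⌋ = 10 − 10 = 0
n=17: ⌊(18·55+19)/89⌋ − ⌊(17·55+19)/89⌋ = ⌊1009/89⌋ − ⌊954/89⌋ = 11 − 10 = 1
n=18: ⌊(19·55+19)/89⌋ − ⌊(18·55+19)/89⌋ = ⌊1064/89⌋ − ⌊1009/89⌋ = 11 − 11 = 0
n=19: ⌊(20·55+19)/89⌋ − ⌊(19·55+19)/89⌋ = ⌊1119/89⌋ − ⌊1064/89⌋ = 12 − 11 = 1
n=20: ⌊(21·55+19)/89⌋ − ⌊(20·55+19)/89⌋ = ⌊1174/89⌋ − ⌊1119/89⌋ = 13 − 12 = 1
n=21: ⌊(22·55+19)/89⌋ − ⌊(21·55+19)/89⌋ = ⌊1229/89⌋ − ⌊1174/89⌋ = 13 − 13 = 0
n=22: ⌊(23·55+19)/89⌋ − ⌊(22·55+19)/89⌋ = ⌊1284/89⌋ − ⌊1229/89⌋ = 14 − 13 = 1
n=23: ⌊(24·55+19)/89⌋ − ⌊(23·55+19)/89⌋ = ⌊1339/89⌋ − ⌊1284/89⌋ = 15 − 14 = 1
n=24: ⌊(25·55+19)/89⌋ − ⌊(24·55+19)/89⌋ = ⌊1394/89⌋ − ⌊1339/89⌋ = 15 − 15 = 0
n=25: ⌊(26·55+19)/89⌋ − ⌊(25·55+19)/89⌋ = ⌊1449/89⌋ − ⌊1394/89⌋ = 16 − 15 = 1
n=26: ⌊(27·55+19)/89⌋ − ⌊(26·55+19)/89⌋ = ⌊1504/89⌋ − ⌊1449/89⌋ = 16 − 16 = 0
n=27: ⌊(28·55+19)/89⌋ − ⌊(27·55+19)/89⌋ = ⌊1559/89⌋ − ⌊1504/89⌋ = 17 − 16 = 1
n=28: ⌊(29·55+19)/89⌋ − ⌊(28·55+19)/89⌋ = ⌊1614/89⌋ − ⌊1559/89⌋ = 18 − 17 = 1
n=29: ⌊(30·55+19)/89⌋ − ⌊(29·55+19)/89⌋ = ⌊1669/89⌋ − ⌊1614/89⌋ = 18 − 18 = 0
n=30: ⌊(31·55+19)/89⌋ − ⌊(30·55+19)/89⌋ = ⌊1724/89⌋ − ⌊1669/89⌋ = 19 − 18 = 1
n=31: ⌊(32·55+19)/89⌋ − ⌊(31·55+19)/89⌋ = ⌊1779/89⌋ − ⌊1724/89⌋ = 19 − 19 = 0

01101011011010110101101101011010


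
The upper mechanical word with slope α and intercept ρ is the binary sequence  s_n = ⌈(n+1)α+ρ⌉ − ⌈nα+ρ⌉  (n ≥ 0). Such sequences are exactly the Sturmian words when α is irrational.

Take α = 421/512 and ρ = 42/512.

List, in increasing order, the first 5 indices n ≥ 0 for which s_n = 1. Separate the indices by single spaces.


1 2 3 4 5

n=0: ⌈463/512⌉−⌈42/512⌉ = 1−1 = 0
n=1: ⌈884/512⌉−⌈463/512⌉ = 2−1 = 1  ← one
n=2: ⌈1305/512⌉−⌈884/512⌉ = 3−2 = 1  ← one
n=3: ⌈1726/512⌉−⌈1305/512⌉ = 4−3 = 1  ← one
n=4: ⌈2147/512⌉−⌈1726/512⌉ = 5−4 = 1  ← one
n=5: ⌈2568/512⌉−⌈2147/512⌉ = 6−5 = 1  ← one
positions of the first 5 ones: 1 2 3 4 5


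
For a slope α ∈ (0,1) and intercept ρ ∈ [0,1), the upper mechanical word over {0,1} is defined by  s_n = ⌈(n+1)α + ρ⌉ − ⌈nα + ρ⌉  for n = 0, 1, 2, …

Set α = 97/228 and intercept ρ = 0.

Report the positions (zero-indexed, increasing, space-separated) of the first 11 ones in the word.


n=0: ⌈97/228⌉−⌈0/228⌉ = 1−0 = 1  ← one
n=1: ⌈194/228⌉−⌈97/228⌉ = 1−1 = 0
n=2: ⌈291/228⌉−⌈194/228⌉ = 2−1 = 1  ← one
n=3: ⌈388/228⌉−⌈291/228⌉ = 2−2 = 0
n=4: ⌈485/228⌉−⌈388/228⌉ = 3−2 = 1  ← one
n=5: ⌈582/228⌉−⌈485/228⌉ = 3−3 = 0
n=6: ⌈679/228⌉−⌈582/228⌉ = 3−3 = 0
n=7: ⌈776/228⌉−⌈679/228⌉ = 4−3 = 1  ← one
n=8: ⌈873/228⌉−⌈776/228⌉ = 4−4 = 0
n=9: ⌈970/228⌉−⌈873/228⌉ = 5−4 = 1  ← one
n=10: ⌈1067/228⌉−⌈970/228⌉ = 5−5 = 0
n=11: ⌈1164/228⌉−⌈1067/228⌉ = 6−5 = 1  ← one
n=12: ⌈1261/228⌉−⌈1164/228⌉ = 6−6 = 0
n=13: ⌈1358/228⌉−⌈1261/228⌉ = 6−6 = 0
n=14: ⌈1455/228⌉−⌈1358/228⌉ = 7−6 = 1  ← one
n=15: ⌈1552/228⌉−⌈1455/228⌉ = 7−7 = 0
n=16: ⌈1649/228⌉−⌈1552/228⌉ = 8−7 = 1  ← one
n=17: ⌈1746/228⌉−⌈1649/228⌉ = 8−8 = 0
n=18: ⌈1843/228⌉−⌈1746/228⌉ = 9−8 = 1  ← one
n=19: ⌈1940/228⌉−⌈1843/228⌉ = 9−9 = 0
n=20: ⌈2037/228⌉−⌈1940/228⌉ = 9−9 = 0
n=21: ⌈2134/228⌉−⌈2037/228⌉ = 10−9 = 1  ← one
n=22: ⌈2231/228⌉−⌈2134/228⌉ = 10−10 = 0
n=23: ⌈2328/228⌉−⌈2231/228⌉ = 11−10 = 1  ← one
positions of the first 11 ones: 0 2 4 7 9 11 14 16 18 21 23

0 2 4 7 9 11 14 16 18 21 23


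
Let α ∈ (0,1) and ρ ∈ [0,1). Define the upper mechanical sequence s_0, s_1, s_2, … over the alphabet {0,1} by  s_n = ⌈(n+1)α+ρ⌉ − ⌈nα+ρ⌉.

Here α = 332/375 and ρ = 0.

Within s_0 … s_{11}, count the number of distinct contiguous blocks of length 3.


t_n = ⌈(n·332)/375⌉ for n = 0 … 12:
  n=0…9: ⌈0/375⌉=0 ⌈332/375⌉=1 ⌈664/375⌉=2 ⌈996/375⌉=3 ⌈1328/375⌉=4 ⌈1660/375⌉=5 ⌈1992/375⌉=6 ⌈2324/375⌉=7 ⌈2656/375⌉=8 ⌈2988/375⌉=8
  n=10…12: ⌈3320/375⌉=9 ⌈3652/375⌉=10 ⌈3984/375⌉=11
s_n = t_(n+1) − t_n for n = 0 … 11 gives
prefix = 111111110111
slide a length-3 window over [0..2] … [9..11] (10 windows); first occurrence of each distinct factor:
  [  0..  2] 111
  [  6..  8] 110
  [  7..  9] 101
  [  8.. 10] 011
  (the other 6 windows repeat one of these)
distinct factors: {011, 101, 110, 111}
count = 4  (Sturmian bound for length 3 is 4)

4


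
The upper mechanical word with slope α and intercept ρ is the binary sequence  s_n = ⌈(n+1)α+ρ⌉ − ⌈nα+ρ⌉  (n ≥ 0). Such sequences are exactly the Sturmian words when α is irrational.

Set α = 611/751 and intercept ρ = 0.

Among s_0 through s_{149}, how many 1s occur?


123

#1s = Σ_{n=0}^{149} s_n = Σ_{n=0}^{149} (⌈(n+1)α+ρ⌉ − ⌈nα+ρ⌉)
the sum telescopes: every ⌈nα+ρ⌉ with 0 < n < 150 appears once with + and once with −, leaving ⌈150α+ρ⌉ − ⌈0·α+ρ⌉
150α + ρ = (150·611) / 751 = 91650/751
ρ = 0/751
⌈91650/751⌉ = 123,  ⌈0/751⌉ = 0
#1s = 123 − 0 = 123


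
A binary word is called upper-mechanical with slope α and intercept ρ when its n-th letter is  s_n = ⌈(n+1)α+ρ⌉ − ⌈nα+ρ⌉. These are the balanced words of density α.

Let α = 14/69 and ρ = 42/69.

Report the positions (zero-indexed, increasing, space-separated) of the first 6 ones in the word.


n=0: ⌈56/69⌉−⌈42/69⌉ = 1−1 = 0
n=1: ⌈70/69⌉−⌈56/69⌉ = 2−1 = 1  ← one
n=2: ⌈84/69⌉−⌈70/69⌉ = 2−2 = 0
n=3: ⌈98/69⌉−⌈84/69⌉ = 2−2 = 0
n=4: ⌈112/69⌉−⌈98/69⌉ = 2−2 = 0
n=5: ⌈126/69⌉−⌈112/69⌉ = 2−2 = 0
n=6: ⌈140/69⌉−⌈126/69⌉ = 3−2 = 1  ← one
n=7: ⌈154/69⌉−⌈140/69⌉ = 3−3 = 0
n=8: ⌈168/69⌉−⌈154/69⌉ = 3−3 = 0
n=9: ⌈182/69⌉−⌈168/69⌉ = 3−3 = 0
n=10: ⌈196/69⌉−⌈182/69⌉ = 3−3 = 0
n=11: ⌈210/69⌉−⌈196/69⌉ = 4−3 = 1  ← one
n=12: ⌈224/69⌉−⌈210/69⌉ = 4−4 = 0
n=13: ⌈238/69⌉−⌈224/69⌉ = 4−4 = 0
n=14: ⌈252/69⌉−⌈238/69⌉ = 4−4 = 0
n=15: ⌈266/69⌉−⌈252/69⌉ = 4−4 = 0
n=16: ⌈280/69⌉−⌈266/69⌉ = 5−4 = 1  ← one
n=17: ⌈294/69⌉−⌈280/69⌉ = 5−5 = 0
n=18: ⌈308/69⌉−⌈294/69⌉ = 5−5 = 0
n=19: ⌈322/69⌉−⌈308/69⌉ = 5−5 = 0
n=20: ⌈336/69⌉−⌈322/69⌉ = 5−5 = 0
n=21: ⌈350/69⌉−⌈336/69⌉ = 6−5 = 1  ← one
n=22: ⌈364/69⌉−⌈350/69⌉ = 6−6 = 0
n=23: ⌈378/69⌉−⌈364/69⌉ = 6−6 = 0
n=24: ⌈392/69⌉−⌈378/69⌉ = 6−6 = 0
n=25: ⌈406/69⌉−⌈392/69⌉ = 6−6 = 0
n=26: ⌈420/69⌉−⌈406/69⌉ = 7−6 = 1  ← one
positions of the first 6 ones: 1 6 11 16 21 26

1 6 11 16 21 26


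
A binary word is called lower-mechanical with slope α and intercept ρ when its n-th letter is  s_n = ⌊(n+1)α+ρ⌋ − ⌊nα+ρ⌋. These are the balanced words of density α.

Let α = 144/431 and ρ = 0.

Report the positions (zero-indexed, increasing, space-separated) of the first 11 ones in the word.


2 5 8 11 14 17 20 23 26 29 32

n=0: ⌊144/431⌋−⌊0/431⌋ = 0−0 = 0
n=1: ⌊288/431⌋−⌊144/431⌋ = 0−0 = 0
n=2: ⌊432/431⌋−⌊288/431⌋ = 1−0 = 1  ← one
n=3: ⌊576/431⌋−⌊432/431⌋ = 1−1 = 0
n=4: ⌊720/431⌋−⌊576/431⌋ = 1−1 = 0
n=5: ⌊864/431⌋−⌊720/431⌋ = 2−1 = 1  ← one
n=6: ⌊1008/431⌋−⌊864/431⌋ = 2−2 = 0
n=7: ⌊1152/431⌋−⌊1008/431⌋ = 2−2 = 0
n=8: ⌊1296/431⌋−⌊1152/431⌋ = 3−2 = 1  ← one
n=9: ⌊1440/431⌋−⌊1296/431⌋ = 3−3 = 0
n=10: ⌊1584/431⌋−⌊1440/431⌋ = 3−3 = 0
n=11: ⌊1728/431⌋−⌊1584/431⌋ = 4−3 = 1  ← one
n=12: ⌊1872/431⌋−⌊1728/431⌋ = 4−4 = 0
n=13: ⌊2016/431⌋−⌊1872/431⌋ = 4−4 = 0
n=14: ⌊2160/431⌋−⌊2016/431⌋ = 5−4 = 1  ← one
n=15: ⌊2304/431⌋−⌊2160/431⌋ = 5−5 = 0
n=16: ⌊2448/431⌋−⌊2304/431⌋ = 5−5 = 0
n=17: ⌊2592/431⌋−⌊2448/431⌋ = 6−5 = 1  ← one
n=18: ⌊2736/431⌋−⌊2592/431⌋ = 6−6 = 0
n=19: ⌊2880/431⌋−⌊2736/431⌋ = 6−6 = 0
n=20: ⌊3024/431⌋−⌊2880/431⌋ = 7−6 = 1  ← one
n=21: ⌊3168/431⌋−⌊3024/431⌋ = 7−7 = 0
n=22: ⌊3312/431⌋−⌊3168/431⌋ = 7−7 = 0
n=23: ⌊3456/431⌋−⌊3312/431⌋ = 8−7 = 1  ← one
n=24: ⌊3600/431⌋−⌊3456/431⌋ = 8−8 = 0
n=25: ⌊3744/431⌋−⌊3600/431⌋ = 8−8 = 0
n=26: ⌊3888/431⌋−⌊3744/431⌋ = 9−8 = 1  ← one
n=27: ⌊4032/431⌋−⌊3888/431⌋ = 9−9 = 0
n=28: ⌊4176/431⌋−⌊4032/431⌋ = 9−9 = 0
n=29: ⌊4320/431⌋−⌊4176/431⌋ = 10−9 = 1  ← one
n=30: ⌊4464/431⌋−⌊4320/431⌋ = 10−10 = 0
n=31: ⌊4608/431⌋−⌊4464/431⌋ = 10−10 = 0
n=32: ⌊4752/431⌋−⌊4608/431⌋ = 11−10 = 1  ← one
positions of the first 11 ones: 2 5 8 11 14 17 20 23 26 29 32


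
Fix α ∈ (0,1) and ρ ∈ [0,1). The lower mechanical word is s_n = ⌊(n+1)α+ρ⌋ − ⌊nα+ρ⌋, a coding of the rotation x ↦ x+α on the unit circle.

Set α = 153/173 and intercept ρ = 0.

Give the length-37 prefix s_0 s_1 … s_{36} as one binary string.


0111111101111111101111111011111111011

n=0: ⌊(1·153)/173⌋ − ⌊(0·153)/173⌋ = ⌊153/173⌋ − ⌊0/173⌋ = 0 − 0 = 0
n=1: ⌊(2·153)/173⌋ − ⌊(1·153)/173⌋ = ⌊306/173⌋ − ⌊153/173⌋ = 1 − 0 = 1
n=2: ⌊(3·153)/173⌋ − ⌊(2·153)/173⌋ = ⌊459/173⌋ − ⌊306/173⌋ = 2 − 1 = 1
n=3: ⌊(4·153)/173⌋ − ⌊(3·153)/173⌋ = ⌊612/173⌋ − ⌊459/173⌋ = 3 − 2 = 1
n=4: ⌊(5·153)/173⌋ − ⌊(4·153)/173⌋ = ⌊765/173⌋ − ⌊612/173⌋ = 4 − 3 = 1
n=5: ⌊(6·153)/173⌋ − ⌊(5·153)/173⌋ = ⌊918/173⌋ − ⌊765/173⌋ = 5 − 4 = 1
n=6: ⌊(7·153)/173⌋ − ⌊(6·153)/173⌋ = ⌊1071/173⌋ − ⌊918/173⌋ = 6 − 5 = 1
n=7: ⌊(8·153)/173⌋ − ⌊(7·153)/173⌋ = ⌊1224/173⌋ − ⌊1071/173⌋ = 7 − 6 = 1
n=8: ⌊(9·153)/173⌋ − ⌊(8·153)/173⌋ = ⌊1377/173⌋ − ⌊1224/173⌋ = 7 − 7 = 0
n=9: ⌊(10·153)/173⌋ − ⌊(9·153)/173⌋ = ⌊1530/173⌋ − ⌊1377/173⌋ = 8 − 7 = 1
n=10: ⌊(11·153)/173⌋ − ⌊(10·153)/173⌋ = ⌊1683/173⌋ − ⌊1530/173⌋ = 9 − 8 = 1
n=11: ⌊(12·153)/173⌋ − ⌊(11·153)/173⌋ = ⌊1836/173⌋ − ⌊1683/173⌋ = 10 − 9 = 1
n=12: ⌊(13·153)/173⌋ − ⌊(12·153)/173⌋ = ⌊1989/173⌋ − ⌊1836/173⌋ = 11 − 10 = 1
n=13: ⌊(14·153)/173⌋ − ⌊(13·153)/173⌋ = ⌊2142/173⌋ − ⌊1989/173⌋ = 12 − 11 = 1
n=14: ⌊(15·153)/173⌋ − ⌊(14·153)/173⌋ = ⌊2295/173⌋ − ⌊2142/173⌋ = 13 − 12 = 1
n=15: ⌊(16·153)/173⌋ − ⌊(15·153)/173⌋ = ⌊2448/173⌋ − ⌊2295/173⌋ = 14 − 13 = 1
n=16: ⌊(17·153)/173⌋ − ⌊(16·153)/173⌋ = ⌊2601/173⌋ − ⌊2448/173⌋ = 15 − 14 = 1
n=17: ⌊(18·153)/173⌋ − ⌊(17·153)/173⌋ = ⌊2754/173⌋ − ⌊2601/173⌋ = 15 − 15 = 0
n=18: ⌊(19·153)/173⌋ − ⌊(18·153)/173⌋ = ⌊2907/173⌋ − ⌊2754/173⌋ = 16 − 15 = 1
n=19: ⌊(20·153)/173⌋ − ⌊(19·153)/173⌋ = ⌊3060/173⌋ − ⌊2907/173⌋ = 17 − 16 = 1
n=20: ⌊(21·153)/173⌋ − ⌊(20·153)/173⌋ = ⌊3213/173⌋ − ⌊3060/173⌋ = 18 − 17 = 1
n=21: ⌊(22·153)/173⌋ − ⌊(21·153)/173⌋ = ⌊3366/173⌋ − ⌊3213/173⌋ = 19 − 18 = 1
n=22: ⌊(23·153)/173⌋ − ⌊(22·153)/173⌋ = ⌊3519/173⌋ − ⌊3366/173⌋ = 20 − 19 = 1
n=23: ⌊(24·153)/173⌋ − ⌊(23·153)/173⌋ = ⌊3672/173⌋ − ⌊3519/173⌋ = 21 − 20 = 1
n=24: ⌊(25·153)/173⌋ − ⌊(24·153)/173⌋ = ⌊3825/173⌋ − ⌊3672/173⌋ = 22 − 21 = 1
n=25: ⌊(26·153)/173⌋ − ⌊(25·153)/173⌋ = ⌊3978/173⌋ − ⌊3825/173⌋ = 22 − 22 = 0
n=26: ⌊(27·153)/173⌋ − ⌊(26·153)/173⌋ = ⌊4131/173⌋ − ⌊3978/173⌋ = 23 − 22 = 1
n=27: ⌊(28·153)/173⌋ − ⌊(27·153)/173⌋ = ⌊4284/173⌋ − ⌊4131/173⌋ = 24 − 23 = 1
n=28: ⌊(29·153)/173⌋ − ⌊(28·153)/173⌋ = ⌊4437/173⌋ − ⌊4284/173⌋ = 25 − 24 = 1
n=29: ⌊(30·153)/173⌋ − ⌊(29·153)/173⌋ = ⌊4590/173⌋ − ⌊4437/173⌋ = 26 − 25 = 1
n=30: ⌊(31·153)/173⌋ − ⌊(30·153)/173⌋ = ⌊4743/173⌋ − ⌊4590/173⌋ = 27 − 26 = 1
n=31: ⌊(32·153)/173⌋ − ⌊(31·153)/173⌋ = ⌊4896/173⌋ − ⌊4743/173⌋ = 28 − 27 = 1
n=32: ⌊(33·153)/173⌋ − ⌊(32·153)/173⌋ = ⌊5049/173⌋ − ⌊4896/173⌋ = 29 − 28 = 1
n=33: ⌊(34·153)/173⌋ − ⌊(33·153)/173⌋ = ⌊5202/173⌋ − ⌊5049/173⌋ = 30 − 29 = 1
n=34: ⌊(35·153)/173⌋ − ⌊(34·153)/173⌋ = ⌊5355/173⌋ − ⌊5202/173⌋ = 30 − 30 = 0
n=35: ⌊(36·153)/173⌋ − ⌊(35·153)/173⌋ = ⌊5508/173⌋ − ⌊5355/173⌋ = 31 − 30 = 1
n=36: ⌊(37·153)/173⌋ − ⌊(36·153)/173⌋ = ⌊5661/173⌋ − ⌊5508/173⌋ = 32 − 31 = 1


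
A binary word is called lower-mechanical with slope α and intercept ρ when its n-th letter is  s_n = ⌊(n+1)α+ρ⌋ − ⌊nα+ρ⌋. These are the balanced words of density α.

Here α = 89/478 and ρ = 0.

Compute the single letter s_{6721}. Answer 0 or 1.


(n+1)α + ρ = (6722·89) / 478 = 598258/478
nα + ρ     = (6721·89) / 478 = 598169/478
⌊598258/478⌋ = 1251,  ⌊598169/478⌋ = 1251
s_{6721} = 1251 − 1251 = 0

0


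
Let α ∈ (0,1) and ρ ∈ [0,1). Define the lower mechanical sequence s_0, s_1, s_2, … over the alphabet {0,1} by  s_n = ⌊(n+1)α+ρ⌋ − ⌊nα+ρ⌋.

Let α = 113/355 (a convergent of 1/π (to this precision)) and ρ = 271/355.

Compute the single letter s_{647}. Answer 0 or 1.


(n+1)α + ρ = (648·113 + 271) / 355 = 73495/355
nα + ρ     = (647·113 + 271) / 355 = 73382/355
⌊73495/355⌋ = 207,  ⌊73382/355⌋ = 206
s_{647} = 207 − 206 = 1

1


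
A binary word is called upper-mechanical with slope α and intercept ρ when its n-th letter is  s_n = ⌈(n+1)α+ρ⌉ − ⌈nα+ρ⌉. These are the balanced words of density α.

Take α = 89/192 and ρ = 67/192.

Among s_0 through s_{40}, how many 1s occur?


#1s = Σ_{n=0}^{40} s_n = Σ_{n=0}^{40} (⌈(n+1)α+ρ⌉ − ⌈nα+ρ⌉)
the sum telescopes: every ⌈nα+ρ⌉ with 0 < n < 41 appears once with + and once with −, leaving ⌈41α+ρ⌉ − ⌈0·α+ρ⌉
41α + ρ = (41·89 + 67) / 192 = 3716/192
ρ = 67/192
⌈3716/192⌉ = 20,  ⌈67/192⌉ = 1
#1s = 20 − 1 = 19

19


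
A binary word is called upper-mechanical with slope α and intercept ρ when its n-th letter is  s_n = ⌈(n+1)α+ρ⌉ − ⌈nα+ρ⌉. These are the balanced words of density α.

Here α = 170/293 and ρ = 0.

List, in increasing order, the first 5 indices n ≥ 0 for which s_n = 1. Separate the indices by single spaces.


n=0: ⌈170/293⌉−⌈0/293⌉ = 1−0 = 1  ← one
n=1: ⌈340/293⌉−⌈170/293⌉ = 2−1 = 1  ← one
n=2: ⌈510/293⌉−⌈340/293⌉ = 2−2 = 0
n=3: ⌈680/293⌉−⌈510/293⌉ = 3−2 = 1  ← one
n=4: ⌈850/293⌉−⌈680/293⌉ = 3−3 = 0
n=5: ⌈1020/293⌉−⌈850/293⌉ = 4−3 = 1  ← one
n=6: ⌈1190/293⌉−⌈1020/293⌉ = 5−4 = 1  ← one
positions of the first 5 ones: 0 1 3 5 6

0 1 3 5 6


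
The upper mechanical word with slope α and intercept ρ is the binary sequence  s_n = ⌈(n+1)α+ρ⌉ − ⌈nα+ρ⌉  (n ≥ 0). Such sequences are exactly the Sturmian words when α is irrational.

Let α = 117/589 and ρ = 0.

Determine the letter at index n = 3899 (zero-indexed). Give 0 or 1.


0

(n+1)α + ρ = (3900·117) / 589 = 456300/589
nα + ρ     = (3899·117) / 589 = 456183/589
⌈456300/589⌉ = 775,  ⌈456183/589⌉ = 775
s_{3899} = 775 − 775 = 0


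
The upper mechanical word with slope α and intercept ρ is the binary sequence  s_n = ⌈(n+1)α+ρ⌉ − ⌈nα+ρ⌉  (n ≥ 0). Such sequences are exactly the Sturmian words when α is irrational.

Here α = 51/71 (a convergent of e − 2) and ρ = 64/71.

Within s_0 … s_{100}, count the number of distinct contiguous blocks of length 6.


7

t_n = ⌈(n·51+64)/71⌉ for n = 0 … 101:
  n=0…9: ⌈64/71⌉=1 ⌈115/71⌉=2 ⌈166/71⌉=3 ⌈217/71⌉=4 ⌈268/71⌉=4 ⌈319/71⌉=5 ⌈370/71⌉=6 ⌈421/71⌉=6 ⌈472/71⌉=7 ⌈523/71⌉=8
  n=10…19: ⌈574/71⌉=9 ⌈625/71⌉=9 ⌈676/71⌉=10 ⌈727/71⌉=11 ⌈778/71⌉=11 ⌈829/71⌉=12 ⌈880/71⌉=13 ⌈931/71⌉=14 ⌈982/71⌉=14 ⌈1033/71⌉=15
  n=20…29: ⌈1084/71⌉=16 ⌈1135/71⌉=16 ⌈1186/71⌉=17 ⌈1237/71⌉=18 ⌈1288/71⌉=19 ⌈1339/71⌉=19 ⌈1390/71⌉=20 ⌈1441/71⌉=21 ⌈1492/71⌉=22 ⌈1543/71⌉=22
  n=30…39: ⌈1594/71⌉=23 ⌈1645/71⌉=24 ⌈1696/71⌉=24 ⌈1747/71⌉=25 ⌈1798/71⌉=26 ⌈1849/71⌉=27 ⌈1900/71⌉=27 ⌈1951/71⌉=28 ⌈2002/71⌉=29 ⌈2053/71⌉=29
  n=40…49: ⌈2104/71⌉=30 ⌈2155/71⌉=31 ⌈2206/71⌉=32 ⌈2257/71⌉=32 ⌈2308/71⌉=33 ⌈2359/71⌉=34 ⌈2410/71⌉=34 ⌈2461/71⌉=35 ⌈2512/71⌉=36 ⌈2563/71⌉=37
  n=50…59: ⌈2614/71⌉=37 ⌈2665/71⌉=38 ⌈2716/71⌉=39 ⌈2767/71⌉=39 ⌈2818/71⌉=40 ⌈2869/71⌉=41 ⌈2920/71⌉=42 ⌈2971/71⌉=42 ⌈3022/71⌉=43 ⌈3073/71⌉=44
  n=60…69: ⌈3124/71⌉=44 ⌈3175/71⌉=45 ⌈3226/71⌉=46 ⌈3277/71⌉=47 ⌈3328/71⌉=47 ⌈3379/71⌉=48 ⌈3430/71⌉=49 ⌈3481/71⌉=50 ⌈3532/71⌉=50 ⌈3583/71⌉=51
  n=70…79: ⌈3634/71⌉=52 ⌈3685/71⌉=52 ⌈3736/71⌉=53 ⌈3787/71⌉=54 ⌈3838/71⌉=55 ⌈3889/71⌉=55 ⌈3940/71⌉=56 ⌈3991/71⌉=57 ⌈4042/71⌉=57 ⌈4093/71⌉=58
  n=80…89: ⌈4144/71⌉=59 ⌈4195/71⌉=60 ⌈4246/71⌉=60 ⌈4297/71⌉=61 ⌈4348/71⌉=62 ⌈4399/71⌉=62 ⌈4450/71⌉=63 ⌈4501/71⌉=64 ⌈4552/71⌉=65 ⌈4603/71⌉=65
  n=90…99: ⌈4654/71⌉=66 ⌈4705/71⌉=67 ⌈4756/71⌉=67 ⌈4807/71⌉=68 ⌈4858/71⌉=69 ⌈4909/71⌉=70 ⌈4960/71⌉=70 ⌈5011/71⌉=71 ⌈5062/71⌉=72 ⌈5113/71⌉=73
  n=100…101: ⌈5164/71⌉=73 ⌈5215/71⌉=74
s_n = t_(n+1) − t_n for n = 0 … 100 gives
prefix = 11101101110110111011011101110110111011011101101110110111011011101110110111011011101101110110111011101
slide a length-6 window over [0..5] … [95..100] (96 windows); first occurrence of each distinct factor:
  [  0..  5] 111011
  [  1..  6] 110110
  [  2..  7] 101101
  [  3..  8] 011011
  [  4..  9] 110111
  [  5.. 10] 101110
  [  6.. 11] 011101
  (the other 89 windows repeat one of these)
distinct factors: {011011, 011101, 101101, 101110, 110110, 110111, 111011}
count = 7  (Sturmian bound for length 6 is 7)


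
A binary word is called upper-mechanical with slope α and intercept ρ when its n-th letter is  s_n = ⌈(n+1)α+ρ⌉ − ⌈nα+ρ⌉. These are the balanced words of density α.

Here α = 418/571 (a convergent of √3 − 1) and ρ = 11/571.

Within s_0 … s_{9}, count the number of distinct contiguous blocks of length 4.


t_n = ⌈(n·418+11)/571⌉ for n = 0 … 10:
  n=0…9: ⌈11/571⌉=1 ⌈429/571⌉=1 ⌈847/571⌉=2 ⌈1265/571⌉=3 ⌈1683/571⌉=3 ⌈2101/571⌉=4 ⌈2519/571⌉=5 ⌈2937/571⌉=6 ⌈3355/571⌉=6 ⌈3773/571⌉=7
  n=10: ⌈4191/571⌉=8
s_n = t_(n+1) − t_n for n = 0 … 9 gives
prefix = 0110111011
slide a length-4 window over [0..3] … [6..9] (7 windows); first occurrence of each distinct factor:
  [  0..  3] 0110
  [  1..  4] 1101
  [  2..  5] 1011
  [  3..  6] 0111
  [  4..  7] 1110
  (the other 2 windows repeat one of these)
distinct factors: {0110, 0111, 1011, 1101, 1110}
count = 5  (Sturmian bound for length 4 is 5)

5


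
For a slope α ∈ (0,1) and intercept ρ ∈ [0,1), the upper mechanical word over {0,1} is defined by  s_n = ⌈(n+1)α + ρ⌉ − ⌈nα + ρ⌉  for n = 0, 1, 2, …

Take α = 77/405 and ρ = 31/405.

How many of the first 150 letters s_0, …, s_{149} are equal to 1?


28

#1s = Σ_{n=0}^{149} s_n = Σ_{n=0}^{149} (⌈(n+1)α+ρ⌉ − ⌈nα+ρ⌉)
the sum telescopes: every ⌈nα+ρ⌉ with 0 < n < 150 appears once with + and once with −, leaving ⌈150α+ρ⌉ − ⌈0·α+ρ⌉
150α + ρ = (150·77 + 31) / 405 = 11581/405
ρ = 31/405
⌈11581/405⌉ = 29,  ⌈31/405⌉ = 1
#1s = 29 − 1 = 28


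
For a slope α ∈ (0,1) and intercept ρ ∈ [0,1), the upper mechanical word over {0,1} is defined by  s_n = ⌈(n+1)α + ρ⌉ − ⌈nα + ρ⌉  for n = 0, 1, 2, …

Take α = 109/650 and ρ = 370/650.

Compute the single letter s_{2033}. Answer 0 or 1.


0

(n+1)α + ρ = (2034·109 + 370) / 650 = 222076/650
nα + ρ     = (2033·109 + 370) / 650 = 221967/650
⌈222076/650⌉ = 342,  ⌈221967/650⌉ = 342
s_{2033} = 342 − 342 = 0


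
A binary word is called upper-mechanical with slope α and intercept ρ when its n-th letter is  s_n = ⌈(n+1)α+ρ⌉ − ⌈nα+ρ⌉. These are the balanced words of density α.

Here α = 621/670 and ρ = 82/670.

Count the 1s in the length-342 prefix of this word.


#1s = Σ_{n=0}^{341} s_n = Σ_{n=0}^{341} (⌈(n+1)α+ρ⌉ − ⌈nα+ρ⌉)
the sum telescopes: every ⌈nα+ρ⌉ with 0 < n < 342 appears once with + and once with −, leaving ⌈342α+ρ⌉ − ⌈0·α+ρ⌉
342α + ρ = (342·621 + 82) / 670 = 212464/670
ρ = 82/670
⌈212464/670⌉ = 318,  ⌈82/670⌉ = 1
#1s = 318 − 1 = 317

317


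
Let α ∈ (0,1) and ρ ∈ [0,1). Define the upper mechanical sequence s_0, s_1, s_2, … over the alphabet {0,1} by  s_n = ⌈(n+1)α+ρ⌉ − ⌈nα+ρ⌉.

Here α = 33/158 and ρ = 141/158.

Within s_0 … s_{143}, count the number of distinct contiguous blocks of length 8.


9

t_n = ⌈(n·33+141)/158⌉ for n = 0 … 144:
  n=0…9: ⌈141/158⌉=1 ⌈174/158⌉=2 ⌈207/158⌉=2 ⌈240/158⌉=2 ⌈273/158⌉=2 ⌈306/158⌉=2 ⌈339/158⌉=3 ⌈372/158⌉=3 ⌈405/158⌉=3 ⌈438/158⌉=3
  n=10…19: ⌈471/158⌉=3 ⌈504/158⌉=4 ⌈537/158⌉=4 ⌈570/158⌉=4 ⌈603/158⌉=4 ⌈636/158⌉=5 ⌈669/158⌉=5 ⌈702/158⌉=5 ⌈735/158⌉=5 ⌈768/158⌉=5
  n=20…29: ⌈801/158⌉=6 ⌈834/158⌉=6 ⌈867/158⌉=6 ⌈900/158⌉=6 ⌈933/158⌉=6 ⌈966/158⌉=7 ⌈999/158⌉=7 ⌈1032/158⌉=7 ⌈1065/158⌉=7 ⌈1098/158⌉=7
  n=30…39: ⌈1131/158⌉=8 ⌈1164/158⌉=8 ⌈1197/158⌉=8 ⌈1230/158⌉=8 ⌈1263/158⌉=8 ⌈1296/158⌉=9 ⌈1329/158⌉=9 ⌈1362/158⌉=9 ⌈1395/158⌉=9 ⌈1428/158⌉=10
  n=40…49: ⌈1461/158⌉=10 ⌈1494/158⌉=10 ⌈1527/158⌉=10 ⌈1560/158⌉=10 ⌈1593/158⌉=11 ⌈1626/158⌉=11 ⌈1659/158⌉=11 ⌈1692/158⌉=11 ⌈1725/158⌉=11 ⌈1758/158⌉=12
  n=50…59: ⌈1791/158⌉=12 ⌈1824/158⌉=12 ⌈1857/158⌉=12 ⌈1890/158⌉=12 ⌈1923/158⌉=13 ⌈1956/158⌉=13 ⌈1989/158⌉=13 ⌈2022/158⌉=13 ⌈2055/158⌉=14 ⌈2088/158⌉=14
  n=60…69: ⌈2121/158⌉=14 ⌈2154/158⌉=14 ⌈2187/158⌉=14 ⌈2220/158⌉=15 ⌈2253/158⌉=15 ⌈2286/158⌉=15 ⌈2319/158⌉=15 ⌈2352/158⌉=15 ⌈2385/158⌉=16 ⌈2418/158⌉=16
  n=70…79: ⌈2451/158⌉=16 ⌈2484/158⌉=16 ⌈2517/158⌉=16 ⌈2550/158⌉=17 ⌈2583/158⌉=17 ⌈2616/158⌉=17 ⌈2649/158⌉=17 ⌈2682/158⌉=17 ⌈2715/158⌉=18 ⌈2748/158⌉=18
  n=80…89: ⌈2781/158⌉=18 ⌈2814/158⌉=18 ⌈2847/158⌉=19 ⌈2880/158⌉=19 ⌈2913/158⌉=19 ⌈2946/158⌉=19 ⌈2979/158⌉=19 ⌈3012/158⌉=20 ⌈3045/158⌉=20 ⌈3078/158⌉=20
  n=90…99: ⌈3111/158⌉=20 ⌈3144/158⌉=20 ⌈3177/158⌉=21 ⌈3210/158⌉=21 ⌈3243/158⌉=21 ⌈3276/158⌉=21 ⌈3309/158⌉=21 ⌈3342/158⌉=22 ⌈3375/158⌉=22 ⌈3408/158⌉=22
  n=100…109: ⌈3441/158⌉=22 ⌈3474/158⌉=22 ⌈3507/158⌉=23 ⌈3540/158⌉=23 ⌈3573/158⌉=23 ⌈3606/158⌉=23 ⌈3639/158⌉=24 ⌈3672/158⌉=24 ⌈3705/158⌉=24 ⌈3738/158⌉=24
  n=110…119: ⌈3771/158⌉=24 ⌈3804/158⌉=25 ⌈3837/158⌉=25 ⌈3870/158⌉=25 ⌈3903/158⌉=25 ⌈3936/158⌉=25 ⌈3969/158⌉=26 ⌈4002/158⌉=26 ⌈4035/158⌉=26 ⌈4068/158⌉=26
  n=120…129: ⌈4101/158⌉=26 ⌈4134/158⌉=27 ⌈4167/158⌉=27 ⌈4200/158⌉=27 ⌈4233/158⌉=27 ⌈4266/158⌉=27 ⌈4299/158⌉=28 ⌈4332/158⌉=28 ⌈4365/158⌉=28 ⌈4398/158⌉=28
  n=130…139: ⌈4431/158⌉=29 ⌈4464/158⌉=29 ⌈4497/158⌉=29 ⌈4530/158⌉=29 ⌈4563/158⌉=29 ⌈4596/158⌉=30 ⌈4629/158⌉=30 ⌈4662/158⌉=30 ⌈4695/158⌉=30 ⌈4728/158⌉=30
  n=140…144: ⌈4761/158⌉=31 ⌈4794/158⌉=31 ⌈4827/158⌉=31 ⌈4860/158⌉=31 ⌈4893/158⌉=31
s_n = t_(n+1) − t_n for n = 0 … 143 gives
prefix = 100001000010001000010000100001000010001000010000100001000100001000010000100001000100001000010000100001000100001000010000100001000100001000010000
slide a length-8 window over [0..7] … [136..143] (137 windows); first occurrence of each distinct factor:
  [  0..  7] 10000100
  [  1..  8] 00001000
  [  2..  9] 00010000
  [  3.. 10] 00100001
  [  4.. 11] 01000010
  [  7.. 14] 00010001
  [  8.. 15] 00100010
  [  9.. 16] 01000100
  [ 10.. 17] 10001000
  (the other 128 windows repeat one of these)
distinct factors: {00001000, 00010000, 00010001, 00100001, 00100010, 01000010, 01000100, 10000100, 10001000}
count = 9  (Sturmian bound for length 8 is 9)


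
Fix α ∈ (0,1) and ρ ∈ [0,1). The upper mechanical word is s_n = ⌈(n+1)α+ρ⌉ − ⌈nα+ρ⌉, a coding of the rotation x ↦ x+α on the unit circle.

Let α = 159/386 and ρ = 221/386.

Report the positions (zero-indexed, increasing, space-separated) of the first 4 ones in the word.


n=0: ⌈380/386⌉−⌈221/386⌉ = 1−1 = 0
n=1: ⌈539/386⌉−⌈380/386⌉ = 2−1 = 1  ← one
n=2: ⌈698/386⌉−⌈539/386⌉ = 2−2 = 0
n=3: ⌈857/386⌉−⌈698/386⌉ = 3−2 = 1  ← one
n=4: ⌈1016/386⌉−⌈857/386⌉ = 3−3 = 0
n=5: ⌈1175/386⌉−⌈1016/386⌉ = 4−3 = 1  ← one
n=6: ⌈1334/386⌉−⌈1175/386⌉ = 4−4 = 0
n=7: ⌈1493/386⌉−⌈1334/386⌉ = 4−4 = 0
n=8: ⌈1652/386⌉−⌈1493/386⌉ = 5−4 = 1  ← one
positions of the first 4 ones: 1 3 5 8

1 3 5 8
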